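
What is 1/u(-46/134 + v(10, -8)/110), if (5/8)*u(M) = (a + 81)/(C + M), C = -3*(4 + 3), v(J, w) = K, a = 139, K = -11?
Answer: -14367/235840 ≈ -0.060918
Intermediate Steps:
v(J, w) = -11
C = -21 (C = -3*7 = -21)
u(M) = 352/(-21 + M) (u(M) = 8*((139 + 81)/(-21 + M))/5 = 8*(220/(-21 + M))/5 = 352/(-21 + M))
1/u(-46/134 + v(10, -8)/110) = 1/(352/(-21 + (-46/134 - 11/110))) = 1/(352/(-21 + (-46*1/134 - 11*1/110))) = 1/(352/(-21 + (-23/67 - ⅒))) = 1/(352/(-21 - 297/670)) = 1/(352/(-14367/670)) = 1/(352*(-670/14367)) = 1/(-235840/14367) = -14367/235840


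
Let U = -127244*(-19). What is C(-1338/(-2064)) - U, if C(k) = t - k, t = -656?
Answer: -831892671/344 ≈ -2.4183e+6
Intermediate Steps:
C(k) = -656 - k
U = 2417636
C(-1338/(-2064)) - U = (-656 - (-1338)/(-2064)) - 1*2417636 = (-656 - (-1338)*(-1)/2064) - 2417636 = (-656 - 1*223/344) - 2417636 = (-656 - 223/344) - 2417636 = -225887/344 - 2417636 = -831892671/344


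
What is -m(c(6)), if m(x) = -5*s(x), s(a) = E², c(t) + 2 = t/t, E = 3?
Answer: 45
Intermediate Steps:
c(t) = -1 (c(t) = -2 + t/t = -2 + 1 = -1)
s(a) = 9 (s(a) = 3² = 9)
m(x) = -45 (m(x) = -5*9 = -45)
-m(c(6)) = -1*(-45) = 45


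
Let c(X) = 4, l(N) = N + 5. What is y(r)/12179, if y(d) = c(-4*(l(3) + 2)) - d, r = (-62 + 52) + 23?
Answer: -9/12179 ≈ -0.00073898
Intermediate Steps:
l(N) = 5 + N
r = 13 (r = -10 + 23 = 13)
y(d) = 4 - d
y(r)/12179 = (4 - 1*13)/12179 = (4 - 13)*(1/12179) = -9*1/12179 = -9/12179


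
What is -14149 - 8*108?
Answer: -15013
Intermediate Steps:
-14149 - 8*108 = -14149 - 1*864 = -14149 - 864 = -15013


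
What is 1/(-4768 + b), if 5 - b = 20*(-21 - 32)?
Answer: -1/3703 ≈ -0.00027005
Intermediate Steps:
b = 1065 (b = 5 - 20*(-21 - 32) = 5 - 20*(-53) = 5 - 1*(-1060) = 5 + 1060 = 1065)
1/(-4768 + b) = 1/(-4768 + 1065) = 1/(-3703) = -1/3703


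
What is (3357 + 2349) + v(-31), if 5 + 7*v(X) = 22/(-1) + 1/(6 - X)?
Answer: 1476856/259 ≈ 5702.1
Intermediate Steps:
v(X) = -27/7 + 1/(7*(6 - X)) (v(X) = -5/7 + (22/(-1) + 1/(6 - X))/7 = -5/7 + (22*(-1) + 1/(6 - X))/7 = -5/7 + (-22 + 1/(6 - X))/7 = -5/7 + (-22/7 + 1/(7*(6 - X))) = -27/7 + 1/(7*(6 - X)))
(3357 + 2349) + v(-31) = (3357 + 2349) + (161 - 27*(-31))/(7*(-6 - 31)) = 5706 + (⅐)*(161 + 837)/(-37) = 5706 + (⅐)*(-1/37)*998 = 5706 - 998/259 = 1476856/259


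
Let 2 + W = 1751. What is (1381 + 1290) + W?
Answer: 4420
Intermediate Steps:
W = 1749 (W = -2 + 1751 = 1749)
(1381 + 1290) + W = (1381 + 1290) + 1749 = 2671 + 1749 = 4420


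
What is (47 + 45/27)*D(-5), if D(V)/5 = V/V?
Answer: 730/3 ≈ 243.33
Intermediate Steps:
D(V) = 5 (D(V) = 5*(V/V) = 5*1 = 5)
(47 + 45/27)*D(-5) = (47 + 45/27)*5 = (47 + 45*(1/27))*5 = (47 + 5/3)*5 = (146/3)*5 = 730/3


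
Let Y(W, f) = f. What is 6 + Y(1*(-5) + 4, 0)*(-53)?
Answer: 6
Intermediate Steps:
6 + Y(1*(-5) + 4, 0)*(-53) = 6 + 0*(-53) = 6 + 0 = 6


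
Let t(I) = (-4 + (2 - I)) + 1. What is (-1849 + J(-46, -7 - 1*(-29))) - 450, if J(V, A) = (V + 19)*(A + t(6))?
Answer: -2704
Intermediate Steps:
t(I) = -1 - I (t(I) = (-2 - I) + 1 = -1 - I)
J(V, A) = (-7 + A)*(19 + V) (J(V, A) = (V + 19)*(A + (-1 - 1*6)) = (19 + V)*(A + (-1 - 6)) = (19 + V)*(A - 7) = (19 + V)*(-7 + A) = (-7 + A)*(19 + V))
(-1849 + J(-46, -7 - 1*(-29))) - 450 = (-1849 + (-133 - 7*(-46) + 19*(-7 - 1*(-29)) + (-7 - 1*(-29))*(-46))) - 450 = (-1849 + (-133 + 322 + 19*(-7 + 29) + (-7 + 29)*(-46))) - 450 = (-1849 + (-133 + 322 + 19*22 + 22*(-46))) - 450 = (-1849 + (-133 + 322 + 418 - 1012)) - 450 = (-1849 - 405) - 450 = -2254 - 450 = -2704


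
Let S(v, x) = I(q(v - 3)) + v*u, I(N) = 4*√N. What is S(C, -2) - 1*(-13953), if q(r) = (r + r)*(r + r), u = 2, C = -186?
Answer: 15093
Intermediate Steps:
q(r) = 4*r² (q(r) = (2*r)*(2*r) = 4*r²)
S(v, x) = 2*v + 8*√((-3 + v)²) (S(v, x) = 4*√(4*(v - 3)²) + v*2 = 4*√(4*(-3 + v)²) + 2*v = 4*(2*√((-3 + v)²)) + 2*v = 8*√((-3 + v)²) + 2*v = 2*v + 8*√((-3 + v)²))
S(C, -2) - 1*(-13953) = (2*(-186) + 8*√((-3 - 186)²)) - 1*(-13953) = (-372 + 8*√((-189)²)) + 13953 = (-372 + 8*√35721) + 13953 = (-372 + 8*189) + 13953 = (-372 + 1512) + 13953 = 1140 + 13953 = 15093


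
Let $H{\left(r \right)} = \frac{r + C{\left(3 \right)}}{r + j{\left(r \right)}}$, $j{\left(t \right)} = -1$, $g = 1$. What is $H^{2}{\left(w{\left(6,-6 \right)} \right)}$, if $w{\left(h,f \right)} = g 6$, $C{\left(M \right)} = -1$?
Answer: $1$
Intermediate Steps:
$w{\left(h,f \right)} = 6$ ($w{\left(h,f \right)} = 1 \cdot 6 = 6$)
$H{\left(r \right)} = 1$ ($H{\left(r \right)} = \frac{r - 1}{r - 1} = \frac{-1 + r}{-1 + r} = 1$)
$H^{2}{\left(w{\left(6,-6 \right)} \right)} = 1^{2} = 1$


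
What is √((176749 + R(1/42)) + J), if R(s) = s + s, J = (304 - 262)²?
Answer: √78724254/21 ≈ 422.51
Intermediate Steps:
J = 1764 (J = 42² = 1764)
R(s) = 2*s
√((176749 + R(1/42)) + J) = √((176749 + 2/42) + 1764) = √((176749 + 2*(1/42)) + 1764) = √((176749 + 1/21) + 1764) = √(3711730/21 + 1764) = √(3748774/21) = √78724254/21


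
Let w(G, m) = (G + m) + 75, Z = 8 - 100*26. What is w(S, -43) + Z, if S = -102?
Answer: -2662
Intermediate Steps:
Z = -2592 (Z = 8 - 2600 = -2592)
w(G, m) = 75 + G + m
w(S, -43) + Z = (75 - 102 - 43) - 2592 = -70 - 2592 = -2662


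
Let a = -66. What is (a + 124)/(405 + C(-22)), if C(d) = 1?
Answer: ⅐ ≈ 0.14286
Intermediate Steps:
(a + 124)/(405 + C(-22)) = (-66 + 124)/(405 + 1) = 58/406 = 58*(1/406) = ⅐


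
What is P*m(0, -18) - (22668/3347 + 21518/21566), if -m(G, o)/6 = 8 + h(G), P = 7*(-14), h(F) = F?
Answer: 169490218087/36090701 ≈ 4696.2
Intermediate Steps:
P = -98
m(G, o) = -48 - 6*G (m(G, o) = -6*(8 + G) = -48 - 6*G)
P*m(0, -18) - (22668/3347 + 21518/21566) = -98*(-48 - 6*0) - (22668/3347 + 21518/21566) = -98*(-48 + 0) - (22668*(1/3347) + 21518*(1/21566)) = -98*(-48) - (22668/3347 + 10759/10783) = 4704 - 1*280439417/36090701 = 4704 - 280439417/36090701 = 169490218087/36090701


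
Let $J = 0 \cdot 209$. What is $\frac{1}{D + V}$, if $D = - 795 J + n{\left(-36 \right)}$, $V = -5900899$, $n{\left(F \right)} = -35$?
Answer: $- \frac{1}{5900934} \approx -1.6946 \cdot 10^{-7}$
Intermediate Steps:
$J = 0$
$D = -35$ ($D = \left(-795\right) 0 - 35 = 0 - 35 = -35$)
$\frac{1}{D + V} = \frac{1}{-35 - 5900899} = \frac{1}{-5900934} = - \frac{1}{5900934}$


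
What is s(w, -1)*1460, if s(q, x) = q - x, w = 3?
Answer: 5840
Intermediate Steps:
s(w, -1)*1460 = (3 - 1*(-1))*1460 = (3 + 1)*1460 = 4*1460 = 5840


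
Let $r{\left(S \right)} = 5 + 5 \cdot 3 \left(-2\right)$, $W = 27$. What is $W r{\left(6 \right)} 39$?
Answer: $-26325$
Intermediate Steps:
$r{\left(S \right)} = -25$ ($r{\left(S \right)} = 5 + 15 \left(-2\right) = 5 - 30 = -25$)
$W r{\left(6 \right)} 39 = 27 \left(-25\right) 39 = \left(-675\right) 39 = -26325$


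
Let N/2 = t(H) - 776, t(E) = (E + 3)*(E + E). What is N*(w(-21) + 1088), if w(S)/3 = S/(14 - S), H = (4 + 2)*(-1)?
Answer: -1607576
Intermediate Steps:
H = -6 (H = 6*(-1) = -6)
t(E) = 2*E*(3 + E) (t(E) = (3 + E)*(2*E) = 2*E*(3 + E))
w(S) = 3*S/(14 - S) (w(S) = 3*(S/(14 - S)) = 3*S/(14 - S))
N = -1480 (N = 2*(2*(-6)*(3 - 6) - 776) = 2*(2*(-6)*(-3) - 776) = 2*(36 - 776) = 2*(-740) = -1480)
N*(w(-21) + 1088) = -1480*(-3*(-21)/(-14 - 21) + 1088) = -1480*(-3*(-21)/(-35) + 1088) = -1480*(-3*(-21)*(-1/35) + 1088) = -1480*(-9/5 + 1088) = -1480*5431/5 = -1607576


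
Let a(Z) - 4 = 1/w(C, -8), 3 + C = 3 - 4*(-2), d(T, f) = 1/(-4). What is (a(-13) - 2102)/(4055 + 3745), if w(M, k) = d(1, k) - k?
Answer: -10839/40300 ≈ -0.26896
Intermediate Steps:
d(T, f) = -¼
C = 8 (C = -3 + (3 - 4*(-2)) = -3 + (3 + 8) = -3 + 11 = 8)
w(M, k) = -¼ - k
a(Z) = 128/31 (a(Z) = 4 + 1/(-¼ - 1*(-8)) = 4 + 1/(-¼ + 8) = 4 + 1/(31/4) = 4 + 4/31 = 128/31)
(a(-13) - 2102)/(4055 + 3745) = (128/31 - 2102)/(4055 + 3745) = -65034/31/7800 = -65034/31*1/7800 = -10839/40300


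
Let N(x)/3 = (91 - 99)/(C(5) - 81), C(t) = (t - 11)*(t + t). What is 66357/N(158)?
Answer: 3118779/8 ≈ 3.8985e+5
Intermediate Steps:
C(t) = 2*t*(-11 + t) (C(t) = (-11 + t)*(2*t) = 2*t*(-11 + t))
N(x) = 8/47 (N(x) = 3*((91 - 99)/(2*5*(-11 + 5) - 81)) = 3*(-8/(2*5*(-6) - 81)) = 3*(-8/(-60 - 81)) = 3*(-8/(-141)) = 3*(-8*(-1/141)) = 3*(8/141) = 8/47)
66357/N(158) = 66357/(8/47) = 66357*(47/8) = 3118779/8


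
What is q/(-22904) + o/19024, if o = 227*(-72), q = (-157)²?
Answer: -52704097/27232856 ≈ -1.9353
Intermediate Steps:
q = 24649
o = -16344
q/(-22904) + o/19024 = 24649/(-22904) - 16344/19024 = 24649*(-1/22904) - 16344*1/19024 = -24649/22904 - 2043/2378 = -52704097/27232856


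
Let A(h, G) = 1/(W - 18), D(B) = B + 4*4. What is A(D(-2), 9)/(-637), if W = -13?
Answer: 1/19747 ≈ 5.0641e-5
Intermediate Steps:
D(B) = 16 + B (D(B) = B + 16 = 16 + B)
A(h, G) = -1/31 (A(h, G) = 1/(-13 - 18) = 1/(-31) = -1/31)
A(D(-2), 9)/(-637) = -1/31/(-637) = -1/31*(-1/637) = 1/19747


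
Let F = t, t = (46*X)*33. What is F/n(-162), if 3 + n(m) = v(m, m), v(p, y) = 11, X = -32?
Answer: -6072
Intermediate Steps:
n(m) = 8 (n(m) = -3 + 11 = 8)
t = -48576 (t = (46*(-32))*33 = -1472*33 = -48576)
F = -48576
F/n(-162) = -48576/8 = -48576*⅛ = -6072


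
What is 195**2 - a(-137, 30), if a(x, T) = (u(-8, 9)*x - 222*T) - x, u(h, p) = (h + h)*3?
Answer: 37972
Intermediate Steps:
u(h, p) = 6*h (u(h, p) = (2*h)*3 = 6*h)
a(x, T) = -222*T - 49*x (a(x, T) = ((6*(-8))*x - 222*T) - x = (-48*x - 222*T) - x = (-222*T - 48*x) - x = -222*T - 49*x)
195**2 - a(-137, 30) = 195**2 - (-222*30 - 49*(-137)) = 38025 - (-6660 + 6713) = 38025 - 1*53 = 38025 - 53 = 37972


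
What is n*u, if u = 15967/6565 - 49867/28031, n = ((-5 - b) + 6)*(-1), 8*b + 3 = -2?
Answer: -60097061/56622620 ≈ -1.0614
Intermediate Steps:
b = -5/8 (b = -3/8 + (⅛)*(-2) = -3/8 - ¼ = -5/8 ≈ -0.62500)
n = -13/8 (n = ((-5 - 1*(-5/8)) + 6)*(-1) = ((-5 + 5/8) + 6)*(-1) = (-35/8 + 6)*(-1) = (13/8)*(-1) = -13/8 ≈ -1.6250)
u = 120194122/184023515 (u = 15967*(1/6565) - 49867*1/28031 = 15967/6565 - 49867/28031 = 120194122/184023515 ≈ 0.65315)
n*u = -13/8*120194122/184023515 = -60097061/56622620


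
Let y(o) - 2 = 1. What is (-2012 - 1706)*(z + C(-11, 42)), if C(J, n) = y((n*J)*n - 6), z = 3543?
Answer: -13184028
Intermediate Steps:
y(o) = 3 (y(o) = 2 + 1 = 3)
C(J, n) = 3
(-2012 - 1706)*(z + C(-11, 42)) = (-2012 - 1706)*(3543 + 3) = -3718*3546 = -13184028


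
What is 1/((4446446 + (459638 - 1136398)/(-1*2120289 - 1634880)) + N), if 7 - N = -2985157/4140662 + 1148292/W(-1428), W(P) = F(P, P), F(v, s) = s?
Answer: 1850317384243482/8228838839960208313751 ≈ 2.2486e-7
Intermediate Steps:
W(P) = P
N = 400028492571/492738778 (N = 7 - (-2985157/4140662 + 1148292/(-1428)) = 7 - (-2985157*1/4140662 + 1148292*(-1/1428)) = 7 - (-2985157/4140662 - 95691/119) = 7 - 1*(-396579321125/492738778) = 7 + 396579321125/492738778 = 400028492571/492738778 ≈ 811.85)
1/((4446446 + (459638 - 1136398)/(-1*2120289 - 1634880)) + N) = 1/((4446446 + (459638 - 1136398)/(-1*2120289 - 1634880)) + 400028492571/492738778) = 1/((4446446 - 676760/(-2120289 - 1634880)) + 400028492571/492738778) = 1/((4446446 - 676760/(-3755169)) + 400028492571/492738778) = 1/((4446446 - 676760*(-1/3755169)) + 400028492571/492738778) = 1/((4446446 + 676760/3755169) + 400028492571/492738778) = 1/(16697156856134/3755169 + 400028492571/492738778) = 1/(8228838839960208313751/1850317384243482) = 1850317384243482/8228838839960208313751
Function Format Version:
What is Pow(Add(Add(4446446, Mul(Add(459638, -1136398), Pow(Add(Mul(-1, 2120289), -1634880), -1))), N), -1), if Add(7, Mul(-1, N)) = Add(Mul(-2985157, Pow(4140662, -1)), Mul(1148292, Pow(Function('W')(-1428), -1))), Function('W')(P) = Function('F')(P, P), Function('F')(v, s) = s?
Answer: Rational(1850317384243482, 8228838839960208313751) ≈ 2.2486e-7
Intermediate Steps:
Function('W')(P) = P
N = Rational(400028492571, 492738778) (N = Add(7, Mul(-1, Add(Mul(-2985157, Pow(4140662, -1)), Mul(1148292, Pow(-1428, -1))))) = Add(7, Mul(-1, Add(Mul(-2985157, Rational(1, 4140662)), Mul(1148292, Rational(-1, 1428))))) = Add(7, Mul(-1, Add(Rational(-2985157, 4140662), Rational(-95691, 119)))) = Add(7, Mul(-1, Rational(-396579321125, 492738778))) = Add(7, Rational(396579321125, 492738778)) = Rational(400028492571, 492738778) ≈ 811.85)
Pow(Add(Add(4446446, Mul(Add(459638, -1136398), Pow(Add(Mul(-1, 2120289), -1634880), -1))), N), -1) = Pow(Add(Add(4446446, Mul(Add(459638, -1136398), Pow(Add(Mul(-1, 2120289), -1634880), -1))), Rational(400028492571, 492738778)), -1) = Pow(Add(Add(4446446, Mul(-676760, Pow(Add(-2120289, -1634880), -1))), Rational(400028492571, 492738778)), -1) = Pow(Add(Add(4446446, Mul(-676760, Pow(-3755169, -1))), Rational(400028492571, 492738778)), -1) = Pow(Add(Add(4446446, Mul(-676760, Rational(-1, 3755169))), Rational(400028492571, 492738778)), -1) = Pow(Add(Add(4446446, Rational(676760, 3755169)), Rational(400028492571, 492738778)), -1) = Pow(Add(Rational(16697156856134, 3755169), Rational(400028492571, 492738778)), -1) = Pow(Rational(8228838839960208313751, 1850317384243482), -1) = Rational(1850317384243482, 8228838839960208313751)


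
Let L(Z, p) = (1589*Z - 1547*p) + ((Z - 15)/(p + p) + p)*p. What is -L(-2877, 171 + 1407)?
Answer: 4524081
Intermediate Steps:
L(Z, p) = -1547*p + 1589*Z + p*(p + (-15 + Z)/(2*p)) (L(Z, p) = (-1547*p + 1589*Z) + ((-15 + Z)/((2*p)) + p)*p = (-1547*p + 1589*Z) + ((-15 + Z)*(1/(2*p)) + p)*p = (-1547*p + 1589*Z) + ((-15 + Z)/(2*p) + p)*p = (-1547*p + 1589*Z) + (p + (-15 + Z)/(2*p))*p = (-1547*p + 1589*Z) + p*(p + (-15 + Z)/(2*p)) = -1547*p + 1589*Z + p*(p + (-15 + Z)/(2*p)))
-L(-2877, 171 + 1407) = -(-15/2 + (171 + 1407)² - 1547*(171 + 1407) + (3179/2)*(-2877)) = -(-15/2 + 1578² - 1547*1578 - 9145983/2) = -(-15/2 + 2490084 - 2441166 - 9145983/2) = -1*(-4524081) = 4524081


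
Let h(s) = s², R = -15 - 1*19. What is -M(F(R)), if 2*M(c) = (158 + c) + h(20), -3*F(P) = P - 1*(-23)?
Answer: -1685/6 ≈ -280.83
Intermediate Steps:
R = -34 (R = -15 - 19 = -34)
F(P) = -23/3 - P/3 (F(P) = -(P - 1*(-23))/3 = -(P + 23)/3 = -(23 + P)/3 = -23/3 - P/3)
M(c) = 279 + c/2 (M(c) = ((158 + c) + 20²)/2 = ((158 + c) + 400)/2 = (558 + c)/2 = 279 + c/2)
-M(F(R)) = -(279 + (-23/3 - ⅓*(-34))/2) = -(279 + (-23/3 + 34/3)/2) = -(279 + (½)*(11/3)) = -(279 + 11/6) = -1*1685/6 = -1685/6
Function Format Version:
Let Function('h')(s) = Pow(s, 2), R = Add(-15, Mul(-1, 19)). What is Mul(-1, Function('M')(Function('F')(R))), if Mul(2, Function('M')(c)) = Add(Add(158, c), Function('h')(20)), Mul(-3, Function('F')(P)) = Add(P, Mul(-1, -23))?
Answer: Rational(-1685, 6) ≈ -280.83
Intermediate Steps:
R = -34 (R = Add(-15, -19) = -34)
Function('F')(P) = Add(Rational(-23, 3), Mul(Rational(-1, 3), P)) (Function('F')(P) = Mul(Rational(-1, 3), Add(P, Mul(-1, -23))) = Mul(Rational(-1, 3), Add(P, 23)) = Mul(Rational(-1, 3), Add(23, P)) = Add(Rational(-23, 3), Mul(Rational(-1, 3), P)))
Function('M')(c) = Add(279, Mul(Rational(1, 2), c)) (Function('M')(c) = Mul(Rational(1, 2), Add(Add(158, c), Pow(20, 2))) = Mul(Rational(1, 2), Add(Add(158, c), 400)) = Mul(Rational(1, 2), Add(558, c)) = Add(279, Mul(Rational(1, 2), c)))
Mul(-1, Function('M')(Function('F')(R))) = Mul(-1, Add(279, Mul(Rational(1, 2), Add(Rational(-23, 3), Mul(Rational(-1, 3), -34))))) = Mul(-1, Add(279, Mul(Rational(1, 2), Add(Rational(-23, 3), Rational(34, 3))))) = Mul(-1, Add(279, Mul(Rational(1, 2), Rational(11, 3)))) = Mul(-1, Add(279, Rational(11, 6))) = Mul(-1, Rational(1685, 6)) = Rational(-1685, 6)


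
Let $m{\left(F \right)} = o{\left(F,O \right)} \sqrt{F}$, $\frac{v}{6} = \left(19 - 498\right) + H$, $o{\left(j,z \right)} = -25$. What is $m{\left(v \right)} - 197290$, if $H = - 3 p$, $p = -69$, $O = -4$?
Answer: $-197290 - 100 i \sqrt{102} \approx -1.9729 \cdot 10^{5} - 1010.0 i$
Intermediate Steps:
$H = 207$ ($H = \left(-3\right) \left(-69\right) = 207$)
$v = -1632$ ($v = 6 \left(\left(19 - 498\right) + 207\right) = 6 \left(-479 + 207\right) = 6 \left(-272\right) = -1632$)
$m{\left(F \right)} = - 25 \sqrt{F}$
$m{\left(v \right)} - 197290 = - 25 \sqrt{-1632} - 197290 = - 25 \cdot 4 i \sqrt{102} - 197290 = - 100 i \sqrt{102} - 197290 = -197290 - 100 i \sqrt{102}$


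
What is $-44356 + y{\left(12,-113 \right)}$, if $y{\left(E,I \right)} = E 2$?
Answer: $-44332$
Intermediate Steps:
$y{\left(E,I \right)} = 2 E$
$-44356 + y{\left(12,-113 \right)} = -44356 + 2 \cdot 12 = -44356 + 24 = -44332$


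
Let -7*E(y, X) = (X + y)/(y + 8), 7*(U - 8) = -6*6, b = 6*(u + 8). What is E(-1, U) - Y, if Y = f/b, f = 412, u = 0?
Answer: -35485/4116 ≈ -8.6212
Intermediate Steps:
b = 48 (b = 6*(0 + 8) = 6*8 = 48)
U = 20/7 (U = 8 + (-6*6)/7 = 8 + (⅐)*(-36) = 8 - 36/7 = 20/7 ≈ 2.8571)
E(y, X) = -(X + y)/(7*(8 + y)) (E(y, X) = -(X + y)/(7*(y + 8)) = -(X + y)/(7*(8 + y)))
Y = 103/12 (Y = 412/48 = 412*(1/48) = 103/12 ≈ 8.5833)
E(-1, U) - Y = (-1*20/7 - 1*(-1))/(7*(8 - 1)) - 1*103/12 = (⅐)*(-20/7 + 1)/7 - 103/12 = (⅐)*(⅐)*(-13/7) - 103/12 = -13/343 - 103/12 = -35485/4116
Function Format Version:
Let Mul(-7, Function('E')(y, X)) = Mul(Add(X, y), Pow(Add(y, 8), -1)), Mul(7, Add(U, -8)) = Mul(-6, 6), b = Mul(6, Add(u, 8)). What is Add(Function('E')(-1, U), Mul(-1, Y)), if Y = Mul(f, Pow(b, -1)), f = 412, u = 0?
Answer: Rational(-35485, 4116) ≈ -8.6212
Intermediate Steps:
b = 48 (b = Mul(6, Add(0, 8)) = Mul(6, 8) = 48)
U = Rational(20, 7) (U = Add(8, Mul(Rational(1, 7), Mul(-6, 6))) = Add(8, Mul(Rational(1, 7), -36)) = Add(8, Rational(-36, 7)) = Rational(20, 7) ≈ 2.8571)
Function('E')(y, X) = Mul(Rational(-1, 7), Pow(Add(8, y), -1), Add(X, y)) (Function('E')(y, X) = Mul(Rational(-1, 7), Mul(Add(X, y), Pow(Add(y, 8), -1))) = Mul(Rational(-1, 7), Mul(Add(X, y), Pow(Add(8, y), -1))) = Mul(Rational(-1, 7), Mul(Pow(Add(8, y), -1), Add(X, y))) = Mul(Rational(-1, 7), Pow(Add(8, y), -1), Add(X, y)))
Y = Rational(103, 12) (Y = Mul(412, Pow(48, -1)) = Mul(412, Rational(1, 48)) = Rational(103, 12) ≈ 8.5833)
Add(Function('E')(-1, U), Mul(-1, Y)) = Add(Mul(Rational(1, 7), Pow(Add(8, -1), -1), Add(Mul(-1, Rational(20, 7)), Mul(-1, -1))), Mul(-1, Rational(103, 12))) = Add(Mul(Rational(1, 7), Pow(7, -1), Add(Rational(-20, 7), 1)), Rational(-103, 12)) = Add(Mul(Rational(1, 7), Rational(1, 7), Rational(-13, 7)), Rational(-103, 12)) = Add(Rational(-13, 343), Rational(-103, 12)) = Rational(-35485, 4116)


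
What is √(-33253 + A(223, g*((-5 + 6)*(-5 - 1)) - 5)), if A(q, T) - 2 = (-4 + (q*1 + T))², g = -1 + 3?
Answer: √7553 ≈ 86.908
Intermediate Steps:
g = 2
A(q, T) = 2 + (-4 + T + q)² (A(q, T) = 2 + (-4 + (q*1 + T))² = 2 + (-4 + (q + T))² = 2 + (-4 + (T + q))² = 2 + (-4 + T + q)²)
√(-33253 + A(223, g*((-5 + 6)*(-5 - 1)) - 5)) = √(-33253 + (2 + (-4 + (2*((-5 + 6)*(-5 - 1)) - 5) + 223)²)) = √(-33253 + (2 + (-4 + (2*(1*(-6)) - 5) + 223)²)) = √(-33253 + (2 + (-4 + (2*(-6) - 5) + 223)²)) = √(-33253 + (2 + (-4 + (-12 - 5) + 223)²)) = √(-33253 + (2 + (-4 - 17 + 223)²)) = √(-33253 + (2 + 202²)) = √(-33253 + (2 + 40804)) = √(-33253 + 40806) = √7553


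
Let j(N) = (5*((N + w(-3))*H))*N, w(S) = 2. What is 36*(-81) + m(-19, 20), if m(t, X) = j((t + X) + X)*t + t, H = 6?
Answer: -278245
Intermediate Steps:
j(N) = N*(60 + 30*N) (j(N) = (5*((N + 2)*6))*N = (5*((2 + N)*6))*N = (5*(12 + 6*N))*N = (60 + 30*N)*N = N*(60 + 30*N))
m(t, X) = t + 30*t*(t + 2*X)*(2 + t + 2*X) (m(t, X) = (30*((t + X) + X)*(2 + ((t + X) + X)))*t + t = (30*((X + t) + X)*(2 + ((X + t) + X)))*t + t = (30*(t + 2*X)*(2 + (t + 2*X)))*t + t = (30*(t + 2*X)*(2 + t + 2*X))*t + t = 30*t*(t + 2*X)*(2 + t + 2*X) + t = t + 30*t*(t + 2*X)*(2 + t + 2*X))
36*(-81) + m(-19, 20) = 36*(-81) - 19*(1 + 30*(-19 + 2*20)*(2 - 19 + 2*20)) = -2916 - 19*(1 + 30*(-19 + 40)*(2 - 19 + 40)) = -2916 - 19*(1 + 30*21*23) = -2916 - 19*(1 + 14490) = -2916 - 19*14491 = -2916 - 275329 = -278245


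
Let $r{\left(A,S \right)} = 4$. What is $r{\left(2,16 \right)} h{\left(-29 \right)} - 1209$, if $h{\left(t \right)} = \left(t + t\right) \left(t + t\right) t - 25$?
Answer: $-391533$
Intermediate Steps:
$h{\left(t \right)} = -25 + 4 t^{3}$ ($h{\left(t \right)} = 2 t 2 t t - 25 = 4 t^{2} t - 25 = 4 t^{3} - 25 = -25 + 4 t^{3}$)
$r{\left(2,16 \right)} h{\left(-29 \right)} - 1209 = 4 \left(-25 + 4 \left(-29\right)^{3}\right) - 1209 = 4 \left(-25 + 4 \left(-24389\right)\right) - 1209 = 4 \left(-25 - 97556\right) - 1209 = 4 \left(-97581\right) - 1209 = -390324 - 1209 = -391533$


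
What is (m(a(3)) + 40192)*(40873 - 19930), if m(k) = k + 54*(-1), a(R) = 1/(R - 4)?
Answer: 840589191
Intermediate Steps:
a(R) = 1/(-4 + R)
m(k) = -54 + k (m(k) = k - 54 = -54 + k)
(m(a(3)) + 40192)*(40873 - 19930) = ((-54 + 1/(-4 + 3)) + 40192)*(40873 - 19930) = ((-54 + 1/(-1)) + 40192)*20943 = ((-54 - 1) + 40192)*20943 = (-55 + 40192)*20943 = 40137*20943 = 840589191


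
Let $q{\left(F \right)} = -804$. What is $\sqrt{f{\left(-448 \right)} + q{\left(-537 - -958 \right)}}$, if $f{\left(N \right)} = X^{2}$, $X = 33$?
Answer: $\sqrt{285} \approx 16.882$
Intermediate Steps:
$f{\left(N \right)} = 1089$ ($f{\left(N \right)} = 33^{2} = 1089$)
$\sqrt{f{\left(-448 \right)} + q{\left(-537 - -958 \right)}} = \sqrt{1089 - 804} = \sqrt{285}$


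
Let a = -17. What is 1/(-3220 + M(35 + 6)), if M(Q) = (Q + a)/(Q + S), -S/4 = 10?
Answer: -1/3196 ≈ -0.00031289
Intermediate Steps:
S = -40 (S = -4*10 = -40)
M(Q) = (-17 + Q)/(-40 + Q) (M(Q) = (Q - 17)/(Q - 40) = (-17 + Q)/(-40 + Q))
1/(-3220 + M(35 + 6)) = 1/(-3220 + (-17 + (35 + 6))/(-40 + (35 + 6))) = 1/(-3220 + (-17 + 41)/(-40 + 41)) = 1/(-3220 + 24/1) = 1/(-3220 + 1*24) = 1/(-3220 + 24) = 1/(-3196) = -1/3196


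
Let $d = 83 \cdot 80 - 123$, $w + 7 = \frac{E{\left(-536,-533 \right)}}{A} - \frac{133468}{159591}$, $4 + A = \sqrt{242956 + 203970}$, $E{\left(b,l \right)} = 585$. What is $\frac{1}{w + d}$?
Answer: $\frac{4939365315899485104}{32151162633131046504265} - \frac{993302203959 \sqrt{446926}}{32151162633131046504265} \approx 0.00015361$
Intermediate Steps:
$A = -4 + \sqrt{446926}$ ($A = -4 + \sqrt{242956 + 203970} = -4 + \sqrt{446926} \approx 664.53$)
$w = - \frac{1250605}{159591} + \frac{585}{-4 + \sqrt{446926}}$ ($w = -7 + \left(\frac{585}{-4 + \sqrt{446926}} - \frac{133468}{159591}\right) = -7 - \left(\frac{133468}{159591} - \frac{585}{-4 + \sqrt{446926}}\right) = - \frac{1250605}{159591} + \frac{585}{-4 + \sqrt{446926}} \approx -6.956$)
$d = 6517$ ($d = 6640 - 123 = 6517$)
$\frac{1}{w + d} = \frac{1}{\left(- \frac{18617814587}{2377427127} + \frac{39 \sqrt{446926}}{29794}\right) + 6517} = \frac{1}{\frac{15475074772072}{2377427127} + \frac{39 \sqrt{446926}}{29794}}$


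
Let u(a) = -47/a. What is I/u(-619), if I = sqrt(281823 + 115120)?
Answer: 619*sqrt(396943)/47 ≈ 8297.7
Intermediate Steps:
I = sqrt(396943) ≈ 630.03
I/u(-619) = sqrt(396943)/((-47/(-619))) = sqrt(396943)/((-47*(-1/619))) = sqrt(396943)/(47/619) = sqrt(396943)*(619/47) = 619*sqrt(396943)/47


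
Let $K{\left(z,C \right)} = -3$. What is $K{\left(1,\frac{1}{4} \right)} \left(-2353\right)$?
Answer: $7059$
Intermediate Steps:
$K{\left(1,\frac{1}{4} \right)} \left(-2353\right) = \left(-3\right) \left(-2353\right) = 7059$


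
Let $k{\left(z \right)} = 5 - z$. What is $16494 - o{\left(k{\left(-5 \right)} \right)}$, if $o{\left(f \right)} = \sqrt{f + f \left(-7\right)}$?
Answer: $16494 - 2 i \sqrt{15} \approx 16494.0 - 7.746 i$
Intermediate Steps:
$o{\left(f \right)} = \sqrt{6} \sqrt{- f}$ ($o{\left(f \right)} = \sqrt{f - 7 f} = \sqrt{- 6 f} = \sqrt{6} \sqrt{- f}$)
$16494 - o{\left(k{\left(-5 \right)} \right)} = 16494 - \sqrt{6} \sqrt{- (5 - -5)} = 16494 - \sqrt{6} \sqrt{- (5 + 5)} = 16494 - \sqrt{6} \sqrt{\left(-1\right) 10} = 16494 - \sqrt{6} \sqrt{-10} = 16494 - \sqrt{6} i \sqrt{10} = 16494 - 2 i \sqrt{15}$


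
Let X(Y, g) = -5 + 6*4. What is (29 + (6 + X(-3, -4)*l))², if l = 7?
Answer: 28224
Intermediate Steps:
X(Y, g) = 19 (X(Y, g) = -5 + 24 = 19)
(29 + (6 + X(-3, -4)*l))² = (29 + (6 + 19*7))² = (29 + (6 + 133))² = (29 + 139)² = 168² = 28224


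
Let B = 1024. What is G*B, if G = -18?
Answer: -18432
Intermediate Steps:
G*B = -18*1024 = -18432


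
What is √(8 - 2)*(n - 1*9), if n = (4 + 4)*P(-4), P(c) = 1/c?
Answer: -11*√6 ≈ -26.944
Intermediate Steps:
n = -2 (n = (4 + 4)/(-4) = 8*(-¼) = -2)
√(8 - 2)*(n - 1*9) = √(8 - 2)*(-2 - 1*9) = √6*(-2 - 9) = √6*(-11) = -11*√6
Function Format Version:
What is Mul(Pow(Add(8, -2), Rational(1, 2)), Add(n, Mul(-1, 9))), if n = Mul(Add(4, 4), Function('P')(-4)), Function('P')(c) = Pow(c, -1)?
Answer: Mul(-11, Pow(6, Rational(1, 2))) ≈ -26.944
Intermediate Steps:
n = -2 (n = Mul(Add(4, 4), Pow(-4, -1)) = Mul(8, Rational(-1, 4)) = -2)
Mul(Pow(Add(8, -2), Rational(1, 2)), Add(n, Mul(-1, 9))) = Mul(Pow(Add(8, -2), Rational(1, 2)), Add(-2, Mul(-1, 9))) = Mul(Pow(6, Rational(1, 2)), Add(-2, -9)) = Mul(Pow(6, Rational(1, 2)), -11) = Mul(-11, Pow(6, Rational(1, 2)))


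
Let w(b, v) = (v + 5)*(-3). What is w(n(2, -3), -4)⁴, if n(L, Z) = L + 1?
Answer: 81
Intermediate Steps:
n(L, Z) = 1 + L
w(b, v) = -15 - 3*v (w(b, v) = (5 + v)*(-3) = -15 - 3*v)
w(n(2, -3), -4)⁴ = (-15 - 3*(-4))⁴ = (-15 + 12)⁴ = (-3)⁴ = 81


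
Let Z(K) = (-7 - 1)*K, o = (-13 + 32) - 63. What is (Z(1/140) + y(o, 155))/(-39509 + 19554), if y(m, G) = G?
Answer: -5423/698425 ≈ -0.0077646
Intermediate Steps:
o = -44 (o = 19 - 63 = -44)
Z(K) = -8*K
(Z(1/140) + y(o, 155))/(-39509 + 19554) = (-8/140 + 155)/(-39509 + 19554) = (-8*1/140 + 155)/(-19955) = (-2/35 + 155)*(-1/19955) = (5423/35)*(-1/19955) = -5423/698425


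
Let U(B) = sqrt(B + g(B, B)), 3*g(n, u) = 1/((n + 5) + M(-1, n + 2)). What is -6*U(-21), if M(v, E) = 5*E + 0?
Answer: -2*I*sqrt(258778)/37 ≈ -27.497*I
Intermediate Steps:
M(v, E) = 5*E
g(n, u) = 1/(3*(15 + 6*n)) (g(n, u) = 1/(3*((n + 5) + 5*(n + 2))) = 1/(3*((5 + n) + 5*(2 + n))) = 1/(3*((5 + n) + (10 + 5*n))) = 1/(3*(15 + 6*n)))
U(B) = sqrt(B + 1/(9*(5 + 2*B)))
-6*U(-21) = -2*sqrt((1 + 9*(-21)*(5 + 2*(-21)))/(5 + 2*(-21))) = -2*sqrt((1 + 9*(-21)*(5 - 42))/(5 - 42)) = -2*sqrt((1 + 9*(-21)*(-37))/(-37)) = -2*sqrt(-(1 + 6993)/37) = -2*sqrt(-1/37*6994) = -2*sqrt(-6994/37) = -2*I*sqrt(258778)/37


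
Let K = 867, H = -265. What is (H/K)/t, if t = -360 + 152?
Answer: 265/180336 ≈ 0.0014695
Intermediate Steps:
t = -208
(H/K)/t = -265/867/(-208) = -265*1/867*(-1/208) = -265/867*(-1/208) = 265/180336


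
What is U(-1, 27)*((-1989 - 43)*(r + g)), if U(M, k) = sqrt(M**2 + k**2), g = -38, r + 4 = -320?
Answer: 735584*sqrt(730) ≈ 1.9874e+7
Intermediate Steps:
r = -324 (r = -4 - 320 = -324)
U(-1, 27)*((-1989 - 43)*(r + g)) = sqrt((-1)**2 + 27**2)*((-1989 - 43)*(-324 - 38)) = sqrt(1 + 729)*(-2032*(-362)) = sqrt(730)*735584 = 735584*sqrt(730)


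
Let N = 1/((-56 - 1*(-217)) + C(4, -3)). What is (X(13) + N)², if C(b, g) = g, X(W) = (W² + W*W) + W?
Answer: 3075700681/24964 ≈ 1.2321e+5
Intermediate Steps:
X(W) = W + 2*W² (X(W) = (W² + W²) + W = 2*W² + W = W + 2*W²)
N = 1/158 (N = 1/((-56 - 1*(-217)) - 3) = 1/((-56 + 217) - 3) = 1/(161 - 3) = 1/158 ≈ 0.0063291)
(X(13) + N)² = (13*(1 + 2*13) + 1/158)² = (13*(1 + 26) + 1/158)² = (13*27 + 1/158)² = (351 + 1/158)² = (55459/158)² = 3075700681/24964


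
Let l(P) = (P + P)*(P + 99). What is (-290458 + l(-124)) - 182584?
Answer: -466842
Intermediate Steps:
l(P) = 2*P*(99 + P) (l(P) = (2*P)*(99 + P) = 2*P*(99 + P))
(-290458 + l(-124)) - 182584 = (-290458 + 2*(-124)*(99 - 124)) - 182584 = (-290458 + 2*(-124)*(-25)) - 182584 = (-290458 + 6200) - 182584 = -284258 - 182584 = -466842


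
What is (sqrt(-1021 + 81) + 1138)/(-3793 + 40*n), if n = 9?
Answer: -1138/3433 - 2*I*sqrt(235)/3433 ≈ -0.33149 - 0.0089308*I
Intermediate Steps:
(sqrt(-1021 + 81) + 1138)/(-3793 + 40*n) = (sqrt(-1021 + 81) + 1138)/(-3793 + 40*9) = (sqrt(-940) + 1138)/(-3793 + 360) = (2*I*sqrt(235) + 1138)/(-3433) = (1138 + 2*I*sqrt(235))*(-1/3433) = -1138/3433 - 2*I*sqrt(235)/3433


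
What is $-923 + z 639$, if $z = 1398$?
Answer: $892399$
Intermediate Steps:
$-923 + z 639 = -923 + 1398 \cdot 639 = -923 + 893322 = 892399$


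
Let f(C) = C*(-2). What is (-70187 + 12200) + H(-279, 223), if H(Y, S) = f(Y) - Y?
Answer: -57150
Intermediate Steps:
f(C) = -2*C
H(Y, S) = -3*Y (H(Y, S) = -2*Y - Y = -3*Y)
(-70187 + 12200) + H(-279, 223) = (-70187 + 12200) - 3*(-279) = -57987 + 837 = -57150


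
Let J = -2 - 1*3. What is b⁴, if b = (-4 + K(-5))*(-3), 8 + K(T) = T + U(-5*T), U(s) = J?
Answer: 18974736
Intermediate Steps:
J = -5 (J = -2 - 3 = -5)
U(s) = -5
K(T) = -13 + T (K(T) = -8 + (T - 5) = -8 + (-5 + T) = -13 + T)
b = 66 (b = (-4 + (-13 - 5))*(-3) = (-4 - 18)*(-3) = -22*(-3) = 66)
b⁴ = 66⁴ = 18974736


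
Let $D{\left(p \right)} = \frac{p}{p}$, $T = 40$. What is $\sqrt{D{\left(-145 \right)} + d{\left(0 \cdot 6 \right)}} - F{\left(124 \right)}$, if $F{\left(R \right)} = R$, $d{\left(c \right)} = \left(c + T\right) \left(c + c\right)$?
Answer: $-123$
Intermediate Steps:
$d{\left(c \right)} = 2 c \left(40 + c\right)$ ($d{\left(c \right)} = \left(c + 40\right) \left(c + c\right) = \left(40 + c\right) 2 c = 2 c \left(40 + c\right)$)
$D{\left(p \right)} = 1$
$\sqrt{D{\left(-145 \right)} + d{\left(0 \cdot 6 \right)}} - F{\left(124 \right)} = \sqrt{1 + 2 \cdot 0 \cdot 6 \left(40 + 0 \cdot 6\right)} - 124 = \sqrt{1 + 2 \cdot 0 \left(40 + 0\right)} - 124 = \sqrt{1 + 2 \cdot 0 \cdot 40} - 124 = \sqrt{1 + 0} - 124 = \sqrt{1} - 124 = 1 - 124 = -123$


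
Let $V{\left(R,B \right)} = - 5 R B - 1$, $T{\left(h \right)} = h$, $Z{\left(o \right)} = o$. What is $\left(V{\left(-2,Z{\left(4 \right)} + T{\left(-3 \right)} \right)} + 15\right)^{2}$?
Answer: $576$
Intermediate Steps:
$V{\left(R,B \right)} = -1 - 5 B R$ ($V{\left(R,B \right)} = - 5 B R - 1 = -1 - 5 B R$)
$\left(V{\left(-2,Z{\left(4 \right)} + T{\left(-3 \right)} \right)} + 15\right)^{2} = \left(\left(-1 - 5 \left(4 - 3\right) \left(-2\right)\right) + 15\right)^{2} = \left(\left(-1 - 5 \left(-2\right)\right) + 15\right)^{2} = \left(\left(-1 + 10\right) + 15\right)^{2} = \left(9 + 15\right)^{2} = 24^{2} = 576$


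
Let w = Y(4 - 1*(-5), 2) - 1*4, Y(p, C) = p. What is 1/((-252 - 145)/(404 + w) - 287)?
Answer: -409/117780 ≈ -0.0034726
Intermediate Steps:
w = 5 (w = (4 - 1*(-5)) - 1*4 = (4 + 5) - 4 = 9 - 4 = 5)
1/((-252 - 145)/(404 + w) - 287) = 1/((-252 - 145)/(404 + 5) - 287) = 1/(-397/409 - 287) = 1/(-117780/409) = -409/117780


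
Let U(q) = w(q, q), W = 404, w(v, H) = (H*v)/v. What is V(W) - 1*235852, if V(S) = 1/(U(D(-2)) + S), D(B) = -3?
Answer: -94576651/401 ≈ -2.3585e+5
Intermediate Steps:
w(v, H) = H
U(q) = q
V(S) = 1/(-3 + S)
V(W) - 1*235852 = 1/(-3 + 404) - 1*235852 = 1/401 - 235852 = -94576651/401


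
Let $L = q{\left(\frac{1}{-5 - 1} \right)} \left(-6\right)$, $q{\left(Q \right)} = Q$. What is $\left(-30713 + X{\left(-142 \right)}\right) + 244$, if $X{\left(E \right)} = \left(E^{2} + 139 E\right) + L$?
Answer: $-30042$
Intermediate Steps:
$L = 1$ ($L = \frac{1}{-5 - 1} \left(-6\right) = \frac{1}{-6} \left(-6\right) = \left(- \frac{1}{6}\right) \left(-6\right) = 1$)
$X{\left(E \right)} = 1 + E^{2} + 139 E$ ($X{\left(E \right)} = \left(E^{2} + 139 E\right) + 1 = 1 + E^{2} + 139 E$)
$\left(-30713 + X{\left(-142 \right)}\right) + 244 = \left(-30713 + \left(1 + \left(-142\right)^{2} + 139 \left(-142\right)\right)\right) + 244 = \left(-30713 + \left(1 + 20164 - 19738\right)\right) + 244 = \left(-30713 + 427\right) + 244 = -30286 + 244 = -30042$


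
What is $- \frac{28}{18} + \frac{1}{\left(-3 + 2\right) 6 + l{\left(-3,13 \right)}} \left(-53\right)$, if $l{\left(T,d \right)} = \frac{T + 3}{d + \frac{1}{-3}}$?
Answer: $\frac{131}{18} \approx 7.2778$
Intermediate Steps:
$l{\left(T,d \right)} = \frac{3 + T}{- \frac{1}{3} + d}$ ($l{\left(T,d \right)} = \frac{3 + T}{d - \frac{1}{3}} = \frac{3 + T}{- \frac{1}{3} + d}$)
$- \frac{28}{18} + \frac{1}{\left(-3 + 2\right) 6 + l{\left(-3,13 \right)}} \left(-53\right) = - \frac{28}{18} + \frac{1}{\left(-3 + 2\right) 6 + \frac{3 \left(3 - 3\right)}{-1 + 3 \cdot 13}} \left(-53\right) = \left(-28\right) \frac{1}{18} + \frac{1}{\left(-1\right) 6 + 3 \frac{1}{-1 + 39} \cdot 0} \left(-53\right) = - \frac{14}{9} + \frac{1}{-6 + 3 \cdot \frac{1}{38} \cdot 0} \left(-53\right) = - \frac{14}{9} + \frac{1}{-6 + 0} \left(-53\right) = - \frac{14}{9} + \frac{1}{-6} \left(-53\right) = - \frac{14}{9} - - \frac{53}{6} = - \frac{14}{9} + \frac{53}{6} = \frac{131}{18}$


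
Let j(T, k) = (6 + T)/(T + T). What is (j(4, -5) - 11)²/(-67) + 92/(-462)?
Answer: -400663/247632 ≈ -1.6180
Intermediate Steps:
j(T, k) = (6 + T)/(2*T) (j(T, k) = (6 + T)/((2*T)) = (6 + T)*(1/(2*T)) = (6 + T)/(2*T))
(j(4, -5) - 11)²/(-67) + 92/(-462) = ((½)*(6 + 4)/4 - 11)²/(-67) + 92/(-462) = ((½)*(¼)*10 - 11)²*(-1/67) + 92*(-1/462) = (5/4 - 11)²*(-1/67) - 46/231 = (-39/4)²*(-1/67) - 46/231 = (1521/16)*(-1/67) - 46/231 = -1521/1072 - 46/231 = -400663/247632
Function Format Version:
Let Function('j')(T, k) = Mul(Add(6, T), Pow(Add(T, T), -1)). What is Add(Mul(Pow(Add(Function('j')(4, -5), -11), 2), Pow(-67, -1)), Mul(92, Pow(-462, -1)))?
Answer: Rational(-400663, 247632) ≈ -1.6180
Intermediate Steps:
Function('j')(T, k) = Mul(Rational(1, 2), Pow(T, -1), Add(6, T)) (Function('j')(T, k) = Mul(Add(6, T), Pow(Mul(2, T), -1)) = Mul(Add(6, T), Mul(Rational(1, 2), Pow(T, -1))) = Mul(Rational(1, 2), Pow(T, -1), Add(6, T)))
Add(Mul(Pow(Add(Function('j')(4, -5), -11), 2), Pow(-67, -1)), Mul(92, Pow(-462, -1))) = Add(Mul(Pow(Add(Mul(Rational(1, 2), Pow(4, -1), Add(6, 4)), -11), 2), Pow(-67, -1)), Mul(92, Pow(-462, -1))) = Add(Mul(Pow(Add(Mul(Rational(1, 2), Rational(1, 4), 10), -11), 2), Rational(-1, 67)), Mul(92, Rational(-1, 462))) = Add(Mul(Pow(Add(Rational(5, 4), -11), 2), Rational(-1, 67)), Rational(-46, 231)) = Add(Mul(Pow(Rational(-39, 4), 2), Rational(-1, 67)), Rational(-46, 231)) = Add(Mul(Rational(1521, 16), Rational(-1, 67)), Rational(-46, 231)) = Add(Rational(-1521, 1072), Rational(-46, 231)) = Rational(-400663, 247632)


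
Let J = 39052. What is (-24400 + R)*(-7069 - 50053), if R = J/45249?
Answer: 63064775694856/45249 ≈ 1.3937e+9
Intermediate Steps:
R = 39052/45249 ≈ 0.86305
(-24400 + R)*(-7069 - 50053) = (-24400 + 39052/45249)*(-7069 - 50053) = -1104036548/45249*(-57122) = 63064775694856/45249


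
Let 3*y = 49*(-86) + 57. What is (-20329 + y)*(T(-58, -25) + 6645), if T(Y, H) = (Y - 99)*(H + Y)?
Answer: -1281773344/3 ≈ -4.2726e+8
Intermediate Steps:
y = -4157/3 (y = (49*(-86) + 57)/3 = (-4214 + 57)/3 = (1/3)*(-4157) = -4157/3 ≈ -1385.7)
T(Y, H) = (-99 + Y)*(H + Y)
(-20329 + y)*(T(-58, -25) + 6645) = (-20329 - 4157/3)*(((-58)**2 - 99*(-25) - 99*(-58) - 25*(-58)) + 6645) = -65144*((3364 + 2475 + 5742 + 1450) + 6645)/3 = -65144*(13031 + 6645)/3 = -65144/3*19676 = -1281773344/3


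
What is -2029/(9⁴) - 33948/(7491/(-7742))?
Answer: 574794118379/16382817 ≈ 35085.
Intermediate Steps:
-2029/(9⁴) - 33948/(7491/(-7742)) = -2029/6561 - 33948/(7491*(-1/7742)) = -2029*1/6561 - 33948/(-7491/7742) = -2029/6561 - 33948*(-7742/7491) = -2029/6561 + 87608472/2497 = 574794118379/16382817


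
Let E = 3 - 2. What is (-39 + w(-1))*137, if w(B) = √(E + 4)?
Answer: -5343 + 137*√5 ≈ -5036.7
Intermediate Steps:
E = 1
w(B) = √5 (w(B) = √(1 + 4) = √5)
(-39 + w(-1))*137 = (-39 + √5)*137 = -5343 + 137*√5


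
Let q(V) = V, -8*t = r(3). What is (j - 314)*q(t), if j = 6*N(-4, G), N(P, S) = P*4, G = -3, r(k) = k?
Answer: 615/4 ≈ 153.75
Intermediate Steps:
N(P, S) = 4*P
t = -3/8 (t = -1/8*3 = -3/8 ≈ -0.37500)
j = -96 (j = 6*(4*(-4)) = 6*(-16) = -96)
(j - 314)*q(t) = (-96 - 314)*(-3/8) = -410*(-3/8) = 615/4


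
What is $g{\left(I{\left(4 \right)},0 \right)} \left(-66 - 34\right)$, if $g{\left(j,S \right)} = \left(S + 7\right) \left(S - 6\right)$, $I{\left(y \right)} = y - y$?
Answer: $4200$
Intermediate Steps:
$I{\left(y \right)} = 0$
$g{\left(j,S \right)} = \left(-6 + S\right) \left(7 + S\right)$ ($g{\left(j,S \right)} = \left(7 + S\right) \left(-6 + S\right) = \left(-6 + S\right) \left(7 + S\right)$)
$g{\left(I{\left(4 \right)},0 \right)} \left(-66 - 34\right) = \left(-42 + 0 + 0^{2}\right) \left(-66 - 34\right) = \left(-42 + 0 + 0\right) \left(-100\right) = \left(-42\right) \left(-100\right) = 4200$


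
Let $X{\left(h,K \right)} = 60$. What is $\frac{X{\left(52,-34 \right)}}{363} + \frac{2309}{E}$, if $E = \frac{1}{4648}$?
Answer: $\frac{1298600092}{121} \approx 1.0732 \cdot 10^{7}$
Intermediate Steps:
$E = \frac{1}{4648} \approx 0.00021515$
$\frac{X{\left(52,-34 \right)}}{363} + \frac{2309}{E} = \frac{60}{363} + 2309 \frac{1}{\frac{1}{4648}} = 60 \cdot \frac{1}{363} + 2309 \cdot 4648 = \frac{20}{121} + 10732232 = \frac{1298600092}{121}$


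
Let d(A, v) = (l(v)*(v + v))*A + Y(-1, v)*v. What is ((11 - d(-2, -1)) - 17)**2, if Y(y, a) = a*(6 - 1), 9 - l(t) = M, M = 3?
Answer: 1225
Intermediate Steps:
l(t) = 6 (l(t) = 9 - 1*3 = 9 - 3 = 6)
Y(y, a) = 5*a (Y(y, a) = a*5 = 5*a)
d(A, v) = 5*v**2 + 12*A*v (d(A, v) = (6*(v + v))*A + (5*v)*v = (6*(2*v))*A + 5*v**2 = (12*v)*A + 5*v**2 = 12*A*v + 5*v**2 = 5*v**2 + 12*A*v)
((11 - d(-2, -1)) - 17)**2 = ((11 - (-1)*(5*(-1) + 12*(-2))) - 17)**2 = ((11 - (-1)*(-5 - 24)) - 17)**2 = ((11 - (-1)*(-29)) - 17)**2 = ((11 - 1*29) - 17)**2 = ((11 - 29) - 17)**2 = (-18 - 17)**2 = (-35)**2 = 1225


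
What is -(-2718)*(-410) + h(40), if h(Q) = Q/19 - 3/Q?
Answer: -846927257/760 ≈ -1.1144e+6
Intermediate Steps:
h(Q) = -3/Q + Q/19 (h(Q) = Q*(1/19) - 3/Q = Q/19 - 3/Q = -3/Q + Q/19)
-(-2718)*(-410) + h(40) = -(-2718)*(-410) + (-3/40 + (1/19)*40) = -906*1230 + (-3*1/40 + 40/19) = -1114380 + (-3/40 + 40/19) = -1114380 + 1543/760 = -846927257/760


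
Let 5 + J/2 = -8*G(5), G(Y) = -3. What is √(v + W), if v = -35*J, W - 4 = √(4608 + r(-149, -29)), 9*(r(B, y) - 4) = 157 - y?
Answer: √(-11934 + 3*√41694)/3 ≈ 35.467*I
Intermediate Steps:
r(B, y) = 193/9 - y/9 (r(B, y) = 4 + (157 - y)/9 = 4 + (157/9 - y/9) = 193/9 - y/9)
W = 4 + √41694/3 (W = 4 + √(4608 + (193/9 - ⅑*(-29))) = 4 + √(4608 + (193/9 + 29/9)) = 4 + √(4608 + 74/3) = 4 + √(13898/3) = 4 + √41694/3 ≈ 72.064)
J = 38 (J = -10 + 2*(-8*(-3)) = -10 + 2*24 = -10 + 48 = 38)
v = -1330 (v = -35*38 = -1330)
√(v + W) = √(-1330 + (4 + √41694/3)) = √(-1326 + √41694/3)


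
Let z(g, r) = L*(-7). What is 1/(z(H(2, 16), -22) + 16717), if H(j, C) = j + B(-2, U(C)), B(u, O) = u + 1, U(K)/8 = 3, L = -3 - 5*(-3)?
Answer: 1/16633 ≈ 6.0121e-5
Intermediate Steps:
L = 12 (L = -3 + 15 = 12)
U(K) = 24 (U(K) = 8*3 = 24)
B(u, O) = 1 + u
H(j, C) = -1 + j (H(j, C) = j + (1 - 2) = j - 1 = -1 + j)
z(g, r) = -84 (z(g, r) = 12*(-7) = -84)
1/(z(H(2, 16), -22) + 16717) = 1/(-84 + 16717) = 1/16633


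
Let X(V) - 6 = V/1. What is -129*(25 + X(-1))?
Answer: -3870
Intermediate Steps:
X(V) = 6 + V (X(V) = 6 + V/1 = 6 + V*1 = 6 + V)
-129*(25 + X(-1)) = -129*(25 + (6 - 1)) = -129*(25 + 5) = -129*30 = -3870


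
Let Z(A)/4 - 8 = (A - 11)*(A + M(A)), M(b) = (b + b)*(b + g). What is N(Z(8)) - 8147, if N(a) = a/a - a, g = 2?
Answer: -6162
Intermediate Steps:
M(b) = 2*b*(2 + b) (M(b) = (b + b)*(b + 2) = (2*b)*(2 + b) = 2*b*(2 + b))
Z(A) = 32 + 4*(-11 + A)*(A + 2*A*(2 + A)) (Z(A) = 32 + 4*((A - 11)*(A + 2*A*(2 + A))) = 32 + 4*((-11 + A)*(A + 2*A*(2 + A))) = 32 + 4*(-11 + A)*(A + 2*A*(2 + A)))
N(a) = 1 - a
N(Z(8)) - 8147 = (1 - (32 - 220*8 - 68*8² + 8*8³)) - 8147 = (1 - (32 - 1760 - 68*64 + 8*512)) - 8147 = (1 - (32 - 1760 - 4352 + 4096)) - 8147 = (1 - 1*(-1984)) - 8147 = (1 + 1984) - 8147 = 1985 - 8147 = -6162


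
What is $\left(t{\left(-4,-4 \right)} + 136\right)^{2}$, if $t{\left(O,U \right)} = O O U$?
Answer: $5184$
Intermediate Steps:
$t{\left(O,U \right)} = U O^{2}$ ($t{\left(O,U \right)} = O^{2} U = U O^{2}$)
$\left(t{\left(-4,-4 \right)} + 136\right)^{2} = \left(- 4 \left(-4\right)^{2} + 136\right)^{2} = \left(\left(-4\right) 16 + 136\right)^{2} = \left(-64 + 136\right)^{2} = 72^{2} = 5184$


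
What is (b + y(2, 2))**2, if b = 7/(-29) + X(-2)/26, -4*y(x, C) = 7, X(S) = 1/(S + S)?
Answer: 36421225/9096256 ≈ 4.0040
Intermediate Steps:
X(S) = 1/(2*S)
y(x, C) = -7/4 (y(x, C) = -1/4*7 = -7/4)
b = -757/3016 (b = 7/(-29) + ((1/2)/(-2))/26 = 7*(-1/29) + ((1/2)*(-1/2))*(1/26) = -7/29 - 1/4*1/26 = -7/29 - 1/104 = -757/3016 ≈ -0.25099)
(b + y(2, 2))**2 = (-757/3016 - 7/4)**2 = (-6035/3016)**2 = 36421225/9096256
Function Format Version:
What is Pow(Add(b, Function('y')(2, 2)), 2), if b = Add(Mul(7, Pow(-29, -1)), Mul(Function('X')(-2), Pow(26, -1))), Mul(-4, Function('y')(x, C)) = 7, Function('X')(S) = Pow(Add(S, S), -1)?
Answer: Rational(36421225, 9096256) ≈ 4.0040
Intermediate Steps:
Function('X')(S) = Mul(Rational(1, 2), Pow(S, -1)) (Function('X')(S) = Pow(Mul(2, S), -1) = Mul(Rational(1, 2), Pow(S, -1)))
Function('y')(x, C) = Rational(-7, 4) (Function('y')(x, C) = Mul(Rational(-1, 4), 7) = Rational(-7, 4))
b = Rational(-757, 3016) (b = Add(Mul(7, Pow(-29, -1)), Mul(Mul(Rational(1, 2), Pow(-2, -1)), Pow(26, -1))) = Add(Mul(7, Rational(-1, 29)), Mul(Mul(Rational(1, 2), Rational(-1, 2)), Rational(1, 26))) = Add(Rational(-7, 29), Mul(Rational(-1, 4), Rational(1, 26))) = Add(Rational(-7, 29), Rational(-1, 104)) = Rational(-757, 3016) ≈ -0.25099)
Pow(Add(b, Function('y')(2, 2)), 2) = Pow(Add(Rational(-757, 3016), Rational(-7, 4)), 2) = Pow(Rational(-6035, 3016), 2) = Rational(36421225, 9096256)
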